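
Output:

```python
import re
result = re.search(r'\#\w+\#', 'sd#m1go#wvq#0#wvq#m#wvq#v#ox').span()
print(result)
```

Unlike `match`, `search` isn't anchored — it looks for the pattern anywhere in the string.
The match spans [2:8] → '#m1go#'.

(2, 8)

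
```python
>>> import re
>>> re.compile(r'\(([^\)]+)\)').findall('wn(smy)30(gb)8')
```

With a single group, `findall` returns only what that group captured — 2 items.

['smy', 'gb']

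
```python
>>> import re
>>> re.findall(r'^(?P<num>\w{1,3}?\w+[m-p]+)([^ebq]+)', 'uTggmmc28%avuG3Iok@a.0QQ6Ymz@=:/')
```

[('uTggmm', 'c28%avuG3Iok@a.0QQ6Ymz@=:/')]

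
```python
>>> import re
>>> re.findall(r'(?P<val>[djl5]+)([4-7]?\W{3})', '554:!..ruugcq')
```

The pattern matches one or more of one of [djl5] (captured as 'val'); then optionally a character in [4-7], then exactly 3 of a non-word character (captured).
Scanning left to right: at [0:6] match '554:!.', groups = ('55', '4:!.').
Multiple groups make `findall` return tuples — one 2-tuple for the one match.

[('55', '4:!.')]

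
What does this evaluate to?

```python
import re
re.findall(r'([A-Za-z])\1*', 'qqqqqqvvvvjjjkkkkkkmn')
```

['q', 'v', 'j', 'k', 'm', 'n']

The backreference `\1` re-matches whatever the first group consumed, character for character.
One capturing group, so `findall` returns just the captured substring from each match — 6 in all.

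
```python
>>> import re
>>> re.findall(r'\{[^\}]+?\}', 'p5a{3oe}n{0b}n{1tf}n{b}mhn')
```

['{3oe}', '{0b}', '{1tf}', '{b}']

Matches: at [3:8] → '{3oe}'; at [9:13] → '{0b}'; at [14:19] → '{1tf}'; at [20:23] → '{b}'.
No capturing groups, so `findall` returns the 4 full match strings.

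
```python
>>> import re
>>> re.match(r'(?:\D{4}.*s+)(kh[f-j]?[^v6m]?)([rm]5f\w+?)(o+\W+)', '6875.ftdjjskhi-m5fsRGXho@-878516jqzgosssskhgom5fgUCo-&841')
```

None

The pattern matches exactly 4 of a non-digit, then zero or more of any character, then one or more of a literal 's' (non-capturing group); then the literal 'kh', then optionally a character in [f-j], then optionally any character except [v6m] (captured); then one of [rm], then the literal '5f', then one or more of a word character (lazy) (captured); then one or more of a literal 'o', then one or more of a non-word character (captured).
`re.match` only tries the pattern at the start of the string.
Here position 0 doesn't satisfy it, so the call returns None.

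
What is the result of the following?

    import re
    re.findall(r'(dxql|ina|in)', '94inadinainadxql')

The regex engine tests alternatives in the order written; an earlier branch that matches wins even if a later one would match more.
Walking the string: at [2:5] match 'ina', group 1 = 'ina'; at [6:9] match 'ina', group 1 = 'ina'; at [9:12] match 'ina', group 1 = 'ina'; at [12:16] match 'dxql', group 1 = 'dxql'.
One capturing group, so `findall` returns just the captured substring from each match — 4 in all.

['ina', 'ina', 'ina', 'dxql']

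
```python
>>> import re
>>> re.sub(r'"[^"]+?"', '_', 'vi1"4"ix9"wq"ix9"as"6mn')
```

'vi1_ix9_ix9_6mn'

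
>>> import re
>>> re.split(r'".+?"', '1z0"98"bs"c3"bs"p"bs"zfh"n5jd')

['1z0', 'bs', 'bs', 'bs', 'n5jd']

The `?` after the quantifier makes it lazy — it takes as little as possible before letting the rest of the pattern try.
The string is cut at each match, leaving 5 pieces.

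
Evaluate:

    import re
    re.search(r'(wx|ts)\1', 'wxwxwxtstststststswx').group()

`\1` is not a pattern — it's the concrete string captured by group 1, re-applied verbatim.
`re.search` tries every starting position until one works.
The match spans [0:4] → 'wxwx'.
Captured: group 1 = 'wx'.

'wxwx'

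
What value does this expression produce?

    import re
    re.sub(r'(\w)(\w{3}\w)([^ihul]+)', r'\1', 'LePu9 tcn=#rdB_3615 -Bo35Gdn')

'L'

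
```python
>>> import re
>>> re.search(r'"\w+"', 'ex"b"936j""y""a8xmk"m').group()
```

'"b"'

The match spans [2:5] → '"b"'.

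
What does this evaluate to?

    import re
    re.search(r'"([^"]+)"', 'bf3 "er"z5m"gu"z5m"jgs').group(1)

Unlike `match`, `search` isn't anchored — it looks for the pattern anywhere in the string.
The match spans [4:8] → '"er"'.
Captured: group 1 = 'er'.

'er'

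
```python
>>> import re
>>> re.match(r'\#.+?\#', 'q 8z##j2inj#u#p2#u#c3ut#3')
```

`match` is anchored at position 0; if the pattern doesn't fit there, it returns None.
Here the pattern fails at index 0, so the call returns None.

None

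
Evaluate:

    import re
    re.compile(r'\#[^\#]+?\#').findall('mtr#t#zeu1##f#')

`findall` yields the raw match text (2 of them) because the pattern has no groups.

['#t#', '#f#']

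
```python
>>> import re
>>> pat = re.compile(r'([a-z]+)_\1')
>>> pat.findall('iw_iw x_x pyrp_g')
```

A backreference is literal: `\1` must see the identical characters the first group matched.
Scanning left to right: at [0:5] match 'iw_iw', group 1 = 'iw'; at [6:9] match 'x_x', group 1 = 'x'.
One capturing group, so `findall` returns just the captured substring from each match — 2 in all.

['iw', 'x']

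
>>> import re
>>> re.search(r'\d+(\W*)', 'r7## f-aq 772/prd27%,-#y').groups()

This matches one or more of a digit; then zero or more of a non-word character (captured).
`search` walks the string left to right and returns the first match it finds.
The match spans [1:5] → '7## '.
Captured: group 1 = '## '.

('## ',)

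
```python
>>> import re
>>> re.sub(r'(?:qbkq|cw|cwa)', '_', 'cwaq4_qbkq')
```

`|` is ordered: at each position the engine commits to the first alternative that works.
`sub` substitutes '_' at each match site.

'_aq4__'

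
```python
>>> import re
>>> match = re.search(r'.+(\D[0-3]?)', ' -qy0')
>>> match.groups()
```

This matches one or more of any character; then a non-digit, then optionally a character in [0-3] (captured).
`search` walks the string left to right and returns the first match it finds.
The match spans [0:5] → ' -qy0'.
Captured: group 1 = 'y0'.

('y0',)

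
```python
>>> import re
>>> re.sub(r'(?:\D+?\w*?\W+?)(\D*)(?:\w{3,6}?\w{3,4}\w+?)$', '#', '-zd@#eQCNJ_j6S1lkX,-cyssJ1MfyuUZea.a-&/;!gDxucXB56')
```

Pattern: one or more of a non-digit (lazy), then zero or more of a word character (lazy), then one or more of a non-word character (lazy) (non-capturing group); then zero or more of a non-digit (captured); then 3 to 6 of a word character (lazy), then 3 to 4 of a word character, then one or more of a word character (lazy) (non-capturing group); then anchored at the end.
Matches: at [15:50] → 'lkX,-cyssJ1MfyuUZea.a-&/;!gDxucXB56'.
`sub` substitutes '#' at each match site.

'-zd@#eQCNJ_j6S1#'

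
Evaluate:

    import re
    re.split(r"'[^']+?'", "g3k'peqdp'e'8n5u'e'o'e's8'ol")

['g3k', 'e', 'e', 'e', 'ol']

Each match becomes a cut point; 5 segments remain.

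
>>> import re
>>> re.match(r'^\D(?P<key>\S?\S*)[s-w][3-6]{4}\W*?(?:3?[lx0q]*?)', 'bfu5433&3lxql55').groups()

('f',)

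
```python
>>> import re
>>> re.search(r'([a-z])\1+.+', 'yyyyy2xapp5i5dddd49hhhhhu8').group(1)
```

'y'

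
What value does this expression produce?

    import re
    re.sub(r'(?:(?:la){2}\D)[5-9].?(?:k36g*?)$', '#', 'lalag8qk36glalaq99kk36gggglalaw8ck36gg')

Pattern: the literal 'la' repeated 2 times, then a non-digit (non-capturing group); then a character in [5-9], then optionally any character; then the literal 'k36', then zero or more of the literal 'g' (lazy) (non-capturing group); then anchored at the end.
Each match is replaced by '#'.

'lalag8qk36glalaq99kk36gggg#'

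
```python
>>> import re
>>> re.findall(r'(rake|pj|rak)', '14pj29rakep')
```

['pj', 'rake']

The regex engine tests alternatives in the order written; an earlier branch that matches wins even if a later one would match more.
Matches: at [2:4] match 'pj', group 1 = 'pj'; at [6:10] match 'rake', group 1 = 'rake'.
One capturing group, so `findall` returns just the captured substring from each match — 2 in all.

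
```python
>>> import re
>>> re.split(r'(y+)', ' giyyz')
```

[' gi', 'yy', 'z']

The pattern matches one or more of a literal 'y' (captured).
Matches to split on: at [3:5] → 'yy'.
With a capturing group present, the delimiter's captured portion is kept in the result list.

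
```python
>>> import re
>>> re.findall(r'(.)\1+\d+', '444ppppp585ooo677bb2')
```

['4', 'p', 'o', 'b']

The backreference `\1` re-matches whatever the first group consumed, character for character.
One capturing group, so `findall` returns just the captured substring from each match — 4 in all.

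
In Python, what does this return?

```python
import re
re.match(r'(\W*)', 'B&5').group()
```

''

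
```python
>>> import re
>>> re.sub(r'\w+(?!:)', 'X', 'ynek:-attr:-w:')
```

Because the assertion is negative and zero-width, positions next to the forbidden text are skipped.
Matches: at [0:3] → 'yne'; at [6:9] → 'att'.
Every occurrence is swapped for 'X'.

'Xk:-Xr:-w:'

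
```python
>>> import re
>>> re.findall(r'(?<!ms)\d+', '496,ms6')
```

The negative lookaround is zero-width — it rules out positions where the adjacent text would match, without consuming anything.
Walking the string: at [0:3] → '496'.
With no groups in the pattern, `findall` gives back each whole match — 1 here.

['496']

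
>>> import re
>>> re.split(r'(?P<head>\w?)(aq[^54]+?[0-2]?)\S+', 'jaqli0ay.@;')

['', 'j', 'aql', '']

A `+?`/`*?`/`{m,n}?` starts at its minimum and grows only as far as needed for what follows to match.
`re.split` interleaves the captured-group text with the surrounding fragments.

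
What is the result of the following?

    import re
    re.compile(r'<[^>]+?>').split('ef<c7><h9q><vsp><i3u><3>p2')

Each match becomes a cut point; 6 segments remain.

['ef', '', '', '', '', 'p2']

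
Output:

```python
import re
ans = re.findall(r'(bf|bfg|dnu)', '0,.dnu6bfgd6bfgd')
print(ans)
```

Alternation tries branches left to right and keeps the first one that lets the overall match succeed at that position.
Matches: at [3:6] match 'dnu', group 1 = 'dnu'; at [7:9] match 'bf', group 1 = 'bf'; at [12:14] match 'bf', group 1 = 'bf'.
Because there's exactly one group, `findall` drops the full match and keeps group 1 from each hit.

['dnu', 'bf', 'bf']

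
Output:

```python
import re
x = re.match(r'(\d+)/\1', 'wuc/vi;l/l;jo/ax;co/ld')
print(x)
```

None

`re.match` only tries the pattern at the start of the string.
Here the string doesn't start with a match, so the call returns None.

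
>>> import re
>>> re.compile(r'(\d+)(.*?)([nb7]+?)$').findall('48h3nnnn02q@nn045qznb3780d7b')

[('48', 'h3nnnn02q@nn045qznb3780d', '7b')]

The pattern matches one or more of a digit (captured); then zero or more of any character (lazy) (captured); then one or more of one of [nb7] (lazy) (captured); then anchored at the end.
A non-greedy quantifier consumes as few characters as it can — just enough that the remainder of the pattern still matches from where it stops; whatever follows it matches normally.
Walking the string: at [0:28] match '48h3nnnn02q@nn045qznb3780d7b', groups = ('48', 'h3nnnn02q@nn045qznb3780d', '7b').
`findall` packs the 3 group values into a tuple for every match.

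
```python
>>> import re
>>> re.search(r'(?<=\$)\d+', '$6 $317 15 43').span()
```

The `(?=…)`/`(?<=…)` assertion just peeks at neighbouring text; it doesn't advance the match position.
The match spans [1:2] → '6'.

(1, 2)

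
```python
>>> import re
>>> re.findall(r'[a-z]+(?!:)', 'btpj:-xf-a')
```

['btp', 'xf', 'a']

Because the assertion is negative and zero-width, positions next to the forbidden text are skipped.
`findall` yields the raw match text (3 of them) because the pattern has no groups.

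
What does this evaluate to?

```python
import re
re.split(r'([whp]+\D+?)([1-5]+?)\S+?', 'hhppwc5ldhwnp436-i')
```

A `+?`/`*?`/`{m,n}?` starts at its minimum and grows only as far as needed for what follows to match.
Because the pattern has a capturing group, `split` also inserts each captured text between the pieces.

['', 'hhppwc', '5', 'd', 'hwnp', '4', '6-i']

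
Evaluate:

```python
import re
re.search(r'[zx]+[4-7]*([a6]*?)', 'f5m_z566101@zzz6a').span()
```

(4, 8)

The pattern matches one or more of one of [zx], then zero or more of a character in [4-7]; then zero or more of one of [a6] (lazy) (captured).
Unlike `match`, `search` isn't anchored — it looks for the pattern anywhere in the string.
The match spans [4:8] → 'z566'.
Captured: group 1 = ''.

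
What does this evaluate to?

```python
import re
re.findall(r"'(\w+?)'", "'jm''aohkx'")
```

Walking the string: at [0:4] match "'jm'", group 1 = 'jm'; at [4:11] match "'aohkx'", group 1 = 'aohkx'.
Because there's exactly one group, `findall` drops the full match and keeps group 1 from each hit.

['jm', 'aohkx']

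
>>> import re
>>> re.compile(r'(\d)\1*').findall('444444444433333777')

['4', '3', '7']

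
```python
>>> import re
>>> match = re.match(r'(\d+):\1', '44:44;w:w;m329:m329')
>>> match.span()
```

(0, 5)

The backreference `\1` re-matches whatever the first group consumed, character for character.
`re.match` won't scan ahead — the pattern has to work from the very first character.
The match spans [0:5] → '44:44'.
Captured: group 1 = '44'.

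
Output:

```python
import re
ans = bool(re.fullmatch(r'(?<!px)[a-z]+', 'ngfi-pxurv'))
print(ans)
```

False

`fullmatch` succeeds only if the pattern covers the string from start to end.
Here the string isn't matched end-to-end, so the call returns None, and `bool(None)` is False.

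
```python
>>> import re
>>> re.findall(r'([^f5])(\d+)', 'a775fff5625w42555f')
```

Multiple groups make `findall` return tuples — one 2-tuple for each match.

[('a', '775'), ('6', '25'), ('w', '42555')]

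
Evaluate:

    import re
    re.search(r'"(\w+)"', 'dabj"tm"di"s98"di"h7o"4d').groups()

('tm',)

Unlike `match`, `search` isn't anchored — it looks for the pattern anywhere in the string.
The match spans [4:8] → '"tm"'.
Captured: group 1 = 'tm'.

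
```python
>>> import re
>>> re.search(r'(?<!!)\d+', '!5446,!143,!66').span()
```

(2, 5)

The negative lookaround is zero-width — it rules out positions where the adjacent text would match, without consuming anything.
`re.search` tries every starting position until one works.
The match spans [2:5] → '446'.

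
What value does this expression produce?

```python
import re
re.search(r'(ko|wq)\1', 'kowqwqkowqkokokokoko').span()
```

The backreference `\1` re-matches whatever the first group consumed, character for character.
`re.search` scans for the first position where the pattern succeeds.
The match spans [2:6] → 'wqwq'.
Captured: group 1 = 'wq'.

(2, 6)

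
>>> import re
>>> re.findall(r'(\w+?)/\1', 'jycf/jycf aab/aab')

['jycf', 'aab']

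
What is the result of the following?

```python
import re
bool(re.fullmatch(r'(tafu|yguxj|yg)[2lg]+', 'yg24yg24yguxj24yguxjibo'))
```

`re.fullmatch` requires the pattern to consume the entire string.
Here the string isn't matched end-to-end, so the call returns None, and `bool(None)` is False.

False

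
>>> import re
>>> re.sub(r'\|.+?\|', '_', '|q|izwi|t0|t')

Every occurrence is swapped for '_'.

'_izwi_t'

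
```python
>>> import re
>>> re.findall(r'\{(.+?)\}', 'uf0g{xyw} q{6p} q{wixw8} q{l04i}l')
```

The `?` after the quantifier makes it lazy — it takes as little as possible before letting the rest of the pattern try.
Walking the string: at [4:9] match '{xyw}', group 1 = 'xyw'; at [11:15] match '{6p}', group 1 = '6p'; at [17:24] match '{wixw8}', group 1 = 'wixw8'; at [26:32] match '{l04i}', group 1 = 'l04i'.
With a single group, `findall` returns only what that group captured — 4 items.

['xyw', '6p', 'wixw8', 'l04i']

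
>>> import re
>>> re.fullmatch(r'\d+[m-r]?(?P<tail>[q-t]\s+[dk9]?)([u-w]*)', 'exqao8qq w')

None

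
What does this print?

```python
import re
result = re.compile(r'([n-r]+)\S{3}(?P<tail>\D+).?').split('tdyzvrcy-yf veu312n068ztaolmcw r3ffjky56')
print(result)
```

Pattern: one or more of a character in [n-r] (captured); then exactly 3 of a non-whitespace character; then one or more of a non-digit (captured as 'tail'); then optionally any character.
Matches to split on: at [5:16] → 'rcy-yf veu3'; at [18:33] → 'n068ztaolmcw r3'.
The group in the pattern means `split` returns the separators' captures alongside the pieces.

['tdyzv', 'r', 'yf veu', '12', 'n', 'ztaolmcw r', 'ffjky56']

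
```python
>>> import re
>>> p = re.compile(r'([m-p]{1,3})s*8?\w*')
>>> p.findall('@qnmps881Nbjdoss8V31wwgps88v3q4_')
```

['nmp']

Because there's exactly one group, `findall` drops the full match and keeps group 1 from the one hit.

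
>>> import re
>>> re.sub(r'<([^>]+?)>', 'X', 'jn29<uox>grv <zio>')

'jn29Xgrv X'

Matches: at [4:9] → '<uox>'; at [13:18] → '<zio>'.
Every occurrence is swapped for 'X'.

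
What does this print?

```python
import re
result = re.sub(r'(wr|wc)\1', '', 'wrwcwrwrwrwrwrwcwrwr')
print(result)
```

wrwcwrwc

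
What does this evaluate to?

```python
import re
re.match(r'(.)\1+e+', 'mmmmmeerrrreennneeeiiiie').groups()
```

The match spans [0:7] → 'mmmmmee'.
Captured: group 1 = 'm'.

('m',)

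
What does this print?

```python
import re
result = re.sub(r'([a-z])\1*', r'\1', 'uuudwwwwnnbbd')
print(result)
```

udwnbd

`\1` has to match the exact text group 1 already captured.
`\1` in the replacement pulls in group 1's text for each match.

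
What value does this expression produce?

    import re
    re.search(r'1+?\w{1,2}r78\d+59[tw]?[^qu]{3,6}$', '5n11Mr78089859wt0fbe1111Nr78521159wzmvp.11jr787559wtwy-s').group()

'11jr787559wtwy-s'

The pattern matches one or more of a literal '1' (lazy); then 1 to 2 of a word character, then the literal 'r78', then one or more of a digit; then the literal '59', then optionally one of [tw]; then 3 to 6 of any character except [qu]; then anchored at the end.
Unlike `match`, `search` isn't anchored — it looks for the pattern anywhere in the string.
The match spans [40:56] → '11jr787559wtwy-s'.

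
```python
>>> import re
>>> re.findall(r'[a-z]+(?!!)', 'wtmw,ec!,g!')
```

['wtmw', 'e']

`(?!…)`/`(?<!…)` only lets a position through if the neighbouring text does NOT match; no characters are consumed.
Walking the string: at [0:4] → 'wtmw'; at [5:6] → 'e'.
With no groups in the pattern, `findall` gives back each whole match — 2 here.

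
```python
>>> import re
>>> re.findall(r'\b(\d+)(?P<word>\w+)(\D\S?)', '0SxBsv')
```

[('0', 'SxBs', 'v')]

3 groups means the one result is a tuple of 3 captured strings — 1 here.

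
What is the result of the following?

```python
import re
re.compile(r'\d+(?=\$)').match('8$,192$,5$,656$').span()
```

The `(?=…)`/`(?<=…)` assertion just peeks at neighbouring text; it doesn't advance the match position.
With `match`, the pattern is implicitly anchored at the beginning.
The match spans [0:1] → '8'.

(0, 1)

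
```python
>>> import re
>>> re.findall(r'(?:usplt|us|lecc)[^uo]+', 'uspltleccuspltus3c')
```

['uspltlecc', 'usplt', 'us3c']

Scanning left to right: at [0:9] → 'uspltlecc'; at [9:14] → 'usplt'; at [14:18] → 'us3c'.
Since nothing is captured, `findall` lists the 3 matched substrings directly.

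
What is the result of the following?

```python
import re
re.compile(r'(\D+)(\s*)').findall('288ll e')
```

Pattern: one or more of a non-digit (captured); then zero or more of whitespace (captured).
Matches: at [3:7] match 'll e', groups = ('ll e', '').
With 2 capturing groups, `findall` returns a 2-tuple per match.

[('ll e', '')]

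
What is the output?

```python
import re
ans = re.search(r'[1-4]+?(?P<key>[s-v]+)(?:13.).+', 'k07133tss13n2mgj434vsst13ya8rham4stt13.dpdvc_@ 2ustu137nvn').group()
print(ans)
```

133tss13n2mgj434vsst13ya8rham4stt13.dpdvc_@ 2ustu137nvn

Pattern: one or more of a character in [1-4] (lazy); then one or more of a character in [s-v] (captured as 'key'); then the literal '13', then any character (non-capturing group); then one or more of any character.
The match spans [3:58] → '133tss13n2mgj434vsst13ya8rham4stt13.dpdvc_@ 2ustu137nvn'.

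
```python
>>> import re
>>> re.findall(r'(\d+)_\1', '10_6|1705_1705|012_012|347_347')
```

`\1` has to match the exact text group 1 already captured.
Scanning left to right: at [5:14] match '1705_1705', group 1 = '1705'; at [15:22] match '012_012', group 1 = '012'; at [23:30] match '347_347', group 1 = '347'.
Because there's exactly one group, `findall` drops the full match and keeps group 1 from each hit.

['1705', '012', '347']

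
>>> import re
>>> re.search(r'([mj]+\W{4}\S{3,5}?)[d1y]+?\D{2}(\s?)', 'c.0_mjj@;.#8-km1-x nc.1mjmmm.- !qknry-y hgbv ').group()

The pattern matches one or more of one of [mj], then exactly 4 of a non-word character, then 3 to 5 of a non-whitespace character (lazy) (captured); then one or more of one of [d1y] (lazy), then exactly 2 of a non-digit; then optionally whitespace (captured).
`re.search` tries every starting position until one works.
The match spans [4:19] → 'mjj@;.#8-km1-x '.
Captured: group 1 = 'mjj@;.#8-km', group 2 = ' '.

'mjj@;.#8-km1-x '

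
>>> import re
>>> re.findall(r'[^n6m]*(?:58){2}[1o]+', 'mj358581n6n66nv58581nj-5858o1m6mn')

['j358581', 'v58581', 'j-5858o1']

With no groups in the pattern, `findall` gives back each whole match — 3 here.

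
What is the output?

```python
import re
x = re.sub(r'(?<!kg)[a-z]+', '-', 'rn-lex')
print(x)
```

---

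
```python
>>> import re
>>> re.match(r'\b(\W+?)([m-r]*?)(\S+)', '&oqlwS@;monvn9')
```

None

The pattern matches a word boundary (`\b`, zero-width); then one or more of a non-word character (lazy) (captured); then zero or more of a character in [m-r] (lazy) (captured); then one or more of a non-whitespace character (captured).
`re.match` only tries the pattern at the start of the string.
Here the pattern fails at index 0, so the call returns None.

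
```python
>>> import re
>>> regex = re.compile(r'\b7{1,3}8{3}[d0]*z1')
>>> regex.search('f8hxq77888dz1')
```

None

Pattern: a word boundary (`\b`, zero-width); then 1 to 3 of a literal '7'; then exactly 3 of the literal '8', then zero or more of one of [d0], then the literal 'z1'.
`search` walks the string left to right and returns the first match it finds.
Here the pattern never matches, so the call returns None.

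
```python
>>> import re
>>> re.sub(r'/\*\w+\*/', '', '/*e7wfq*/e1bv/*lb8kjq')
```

Each match is replaced by ''.

'e1bv/*lb8kjq'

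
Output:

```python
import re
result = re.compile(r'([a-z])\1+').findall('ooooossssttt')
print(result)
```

['o', 's', 't']

The backreference `\1` re-matches whatever the first group consumed, character for character.
Scanning left to right: at [0:5] match 'ooooo', group 1 = 'o'; at [5:9] match 'ssss', group 1 = 's'; at [9:12] match 'ttt', group 1 = 't'.
With a single group, `findall` returns only what that group captured — 3 items.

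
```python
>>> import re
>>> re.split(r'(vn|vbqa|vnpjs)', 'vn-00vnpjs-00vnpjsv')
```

['', 'vn', '-00', 'vn', 'pjs-00', 'vn', 'pjsv']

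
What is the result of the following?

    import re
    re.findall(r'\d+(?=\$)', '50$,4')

The `(?=…)`/`(?<=…)` assertion just peeks at neighbouring text; it doesn't advance the match position.
Scanning left to right: at [0:2] → '50'.
Since nothing is captured, `findall` lists the 1 matched substring directly.

['50']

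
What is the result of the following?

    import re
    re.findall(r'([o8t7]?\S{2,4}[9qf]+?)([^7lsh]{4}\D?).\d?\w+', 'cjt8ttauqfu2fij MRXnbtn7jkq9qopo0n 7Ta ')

[('8ttauq', 'fu2f'), ('tn7jkq', '9qopo')]

Pattern: optionally one of [o8t7], then 2 to 4 of a non-whitespace character, then one or more of one of [9qf] (lazy) (captured); then exactly 4 of any character except [7lsh], then optionally a non-digit (captured); then any character, then optionally a digit, then one or more of a word character.
Matches: at [3:15] match '8ttauqfu2fij', groups = ('8ttauq', 'fu2f'); at [21:34] match 'tn7jkq9qopo0n', groups = ('tn7jkq', '9qopo').
With 2 capturing groups, `findall` returns a 2-tuple per match.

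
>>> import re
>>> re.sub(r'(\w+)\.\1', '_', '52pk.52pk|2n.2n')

'_|_'

`\1` has to match the exact text group 1 already captured.
Matches: at [0:9] → '52pk.52pk'; at [10:15] → '2n.2n'.
`sub` substitutes '_' at each match site.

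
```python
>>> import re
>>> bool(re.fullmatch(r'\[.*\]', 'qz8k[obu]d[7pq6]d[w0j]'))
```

False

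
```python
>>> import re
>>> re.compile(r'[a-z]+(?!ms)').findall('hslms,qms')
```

A negative assertion filters positions out without eating any characters.
Scanning left to right: at [0:5] → 'hslms'; at [6:9] → 'qms'.
With no groups in the pattern, `findall` gives back each whole match — 2 here.

['hslms', 'qms']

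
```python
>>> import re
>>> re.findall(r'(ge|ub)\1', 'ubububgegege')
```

The backreference `\1` re-matches whatever the first group consumed, character for character.
Because there's exactly one group, `findall` drops the full match and keeps group 1 from each hit.

['ub', 'ge']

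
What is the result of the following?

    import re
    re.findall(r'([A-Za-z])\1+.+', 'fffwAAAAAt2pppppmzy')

['f']

A backreference is literal: `\1` must see the identical characters the first group matched.
One capturing group, so `findall` returns just the captured substring from the one match — 1 in all.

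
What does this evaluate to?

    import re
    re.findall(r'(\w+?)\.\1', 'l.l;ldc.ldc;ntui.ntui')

['l', 'ldc', 'ntui']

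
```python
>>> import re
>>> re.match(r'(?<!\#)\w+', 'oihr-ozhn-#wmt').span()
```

Because the assertion is negative and zero-width, positions next to the forbidden text are skipped.
`re.match` only tries the pattern at the start of the string.
The match spans [0:4] → 'oihr'.

(0, 4)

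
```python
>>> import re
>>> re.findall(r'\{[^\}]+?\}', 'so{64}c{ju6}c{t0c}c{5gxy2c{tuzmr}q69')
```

['{64}', '{ju6}', '{t0c}', '{5gxy2c{tuzmr}']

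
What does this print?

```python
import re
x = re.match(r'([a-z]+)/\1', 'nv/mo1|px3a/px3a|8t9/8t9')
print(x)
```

None

A backreference is literal: `\1` must see the identical characters the first group matched.
`match` is anchored at position 0; if the pattern doesn't fit there, it returns None.
Here the pattern fails at index 0, so the call returns None.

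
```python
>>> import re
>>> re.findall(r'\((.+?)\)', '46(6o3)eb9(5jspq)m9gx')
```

['6o3', '5jspq']

Lazy quantifiers expand one character at a time until the remainder of the pattern can match.
One capturing group, so `findall` returns just the captured substring from each match — 2 in all.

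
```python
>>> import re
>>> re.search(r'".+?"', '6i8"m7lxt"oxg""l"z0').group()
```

'"m7lxt"'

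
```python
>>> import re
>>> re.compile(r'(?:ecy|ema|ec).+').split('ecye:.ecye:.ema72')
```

Each match becomes a cut point; 2 segments remain.

['', '']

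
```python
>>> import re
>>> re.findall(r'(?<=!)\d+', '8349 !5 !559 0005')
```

The positive lookaround only admits positions where the adjacent text matches; those characters stay outside the span.
Walking the string: at [6:7] → '5'; at [9:12] → '559'.
No capturing groups, so `findall` returns the 2 full match strings.

['5', '559']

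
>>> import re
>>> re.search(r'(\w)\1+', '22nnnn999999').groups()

('2',)

`\1` is not a pattern — it's the concrete string captured by group 1, re-applied verbatim.
`re.search` tries every starting position until one works.
The match spans [0:2] → '22'.
Captured: group 1 = '2'.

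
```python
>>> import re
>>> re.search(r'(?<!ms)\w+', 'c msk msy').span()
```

The negative lookaround is zero-width — it rules out positions where the adjacent text would match, without consuming anything.
The match spans [0:1] → 'c'.

(0, 1)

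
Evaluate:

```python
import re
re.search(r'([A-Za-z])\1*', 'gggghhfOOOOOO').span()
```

(0, 4)

The backreference `\1` re-matches whatever the first group consumed, character for character.
The match spans [0:4] → 'gggg'.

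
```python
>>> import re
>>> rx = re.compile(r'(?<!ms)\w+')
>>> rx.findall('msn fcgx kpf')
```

['msn', 'fcgx', 'kpf']

Because the assertion is negative and zero-width, positions next to the forbidden text are skipped.
Scanning left to right: at [0:3] → 'msn'; at [4:8] → 'fcgx'; at [9:12] → 'kpf'.
Since nothing is captured, `findall` lists the 3 matched substrings directly.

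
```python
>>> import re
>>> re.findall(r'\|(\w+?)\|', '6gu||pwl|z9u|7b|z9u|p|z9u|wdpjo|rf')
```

One capturing group, so `findall` returns just the captured substring from each match — 4 in all.

['pwl', '7b', 'p', 'wdpjo']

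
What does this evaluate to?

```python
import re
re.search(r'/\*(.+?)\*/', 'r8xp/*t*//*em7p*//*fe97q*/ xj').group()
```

'/*t*/'

With the lazy modifier that quantifier settles for the fewest repetitions that let the rest of the pattern succeed (the atoms after it are unaffected and can still be greedy).
The match spans [4:9] → '/*t*/'.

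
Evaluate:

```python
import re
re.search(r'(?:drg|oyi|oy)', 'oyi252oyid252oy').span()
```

(0, 3)

Alternation tries branches left to right and keeps the first one that lets the overall match succeed at that position.
The match spans [0:3] → 'oyi'.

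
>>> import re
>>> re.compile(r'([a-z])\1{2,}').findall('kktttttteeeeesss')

['t', 'e', 's']

A backreference is literal: `\1` must see the identical characters the first group matched.
Scanning left to right: at [2:8] match 'tttttt', group 1 = 't'; at [8:13] match 'eeeee', group 1 = 'e'; at [13:16] match 'sss', group 1 = 's'.
One capturing group, so `findall` returns just the captured substring from each match — 3 in all.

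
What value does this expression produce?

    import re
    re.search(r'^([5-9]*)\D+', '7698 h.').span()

The match spans [0:7] → '7698 h.'.

(0, 7)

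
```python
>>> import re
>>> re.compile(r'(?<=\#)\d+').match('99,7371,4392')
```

None

The `(?=…)`/`(?<=…)` assertion just peeks at neighbouring text; it doesn't advance the match position.
`re.match` won't scan ahead — the pattern has to work from the very first character.
Here the pattern fails at index 0, so the call returns None.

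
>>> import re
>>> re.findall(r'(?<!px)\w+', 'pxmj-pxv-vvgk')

The negative lookahead/lookbehind blocks any match where the forbidden context is present.
Since nothing is captured, `findall` lists the 3 matched substrings directly.

['pxmj', 'pxv', 'vvgk']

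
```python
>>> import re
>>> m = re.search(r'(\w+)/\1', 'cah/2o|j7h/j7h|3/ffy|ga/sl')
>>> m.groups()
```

('j7h',)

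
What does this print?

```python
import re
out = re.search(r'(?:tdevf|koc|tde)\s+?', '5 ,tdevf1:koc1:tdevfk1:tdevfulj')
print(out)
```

Unlike `match`, `search` isn't anchored — it looks for the pattern anywhere in the string.
Here no position works, so the call returns None.

None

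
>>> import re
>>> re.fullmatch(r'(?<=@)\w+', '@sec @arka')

None

`re.fullmatch` requires the pattern to consume the entire string.
Here the string isn't matched end-to-end, so the call returns None.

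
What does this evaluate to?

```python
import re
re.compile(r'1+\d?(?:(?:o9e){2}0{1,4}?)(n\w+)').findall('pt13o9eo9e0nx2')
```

['nx2']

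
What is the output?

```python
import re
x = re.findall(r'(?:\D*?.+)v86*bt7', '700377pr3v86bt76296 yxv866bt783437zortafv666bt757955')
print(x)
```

With no groups in the pattern, `findall` gives back each whole match — 1 here.

['700377pr3v86bt76296 yxv866bt7']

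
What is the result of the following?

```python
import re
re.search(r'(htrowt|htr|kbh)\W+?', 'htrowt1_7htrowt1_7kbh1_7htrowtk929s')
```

None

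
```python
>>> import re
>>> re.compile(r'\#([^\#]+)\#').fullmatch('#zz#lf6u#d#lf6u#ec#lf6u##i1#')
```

`fullmatch` succeeds only if the pattern covers the string from start to end.
Here there's no way to consume every character, so the call returns None.

None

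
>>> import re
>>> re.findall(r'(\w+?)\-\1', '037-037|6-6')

['037', '6']

`\1` is not a pattern — it's the concrete string captured by group 1, re-applied verbatim.
Because there's exactly one group, `findall` drops the full match and keeps group 1 from each hit.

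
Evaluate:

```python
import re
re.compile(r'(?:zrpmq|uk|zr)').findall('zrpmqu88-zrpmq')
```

['zrpmq', 'zrpmq']

The regex engine tests alternatives in the order written; an earlier branch that matches wins even if a later one would match more.
`findall` yields the raw match text (2 of them) because the pattern has no groups.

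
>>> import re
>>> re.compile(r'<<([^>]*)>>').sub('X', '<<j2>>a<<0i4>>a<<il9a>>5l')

'XaXaX5l'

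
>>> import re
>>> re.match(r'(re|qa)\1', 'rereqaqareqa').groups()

('re',)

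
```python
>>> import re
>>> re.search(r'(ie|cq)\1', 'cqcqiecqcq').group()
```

'cqcq'

The backreference `\1` re-matches whatever the first group consumed, character for character.
The match spans [0:4] → 'cqcq'.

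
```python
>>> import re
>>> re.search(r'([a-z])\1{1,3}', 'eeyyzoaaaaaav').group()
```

'ee'

The backreference `\1` re-matches whatever the first group consumed, character for character.
`re.search` tries every starting position until one works.
The match spans [0:2] → 'ee'.
Captured: group 1 = 'e'.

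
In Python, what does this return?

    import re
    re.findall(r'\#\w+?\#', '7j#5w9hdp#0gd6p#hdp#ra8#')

['#5w9hdp#', '#hdp#']

`findall` yields the raw match text (2 of them) because the pattern has no groups.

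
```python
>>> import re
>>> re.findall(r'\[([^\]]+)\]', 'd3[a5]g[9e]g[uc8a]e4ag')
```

['a5', '9e', 'uc8a']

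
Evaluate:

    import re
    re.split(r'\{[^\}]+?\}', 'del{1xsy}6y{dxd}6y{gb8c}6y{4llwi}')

['del', '6y', '6y', '6y', '']

Matches to split on: at [3:9] → '{1xsy}'; at [11:16] → '{dxd}'; at [18:24] → '{gb8c}'; at [26:33] → '{4llwi}'.
`split` removes every match and returns the 5 fragments in between.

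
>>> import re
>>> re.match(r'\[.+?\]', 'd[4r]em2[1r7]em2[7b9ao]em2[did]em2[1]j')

`re.match` won't scan ahead — the pattern has to work from the very first character.
Here the pattern fails at index 0, so the call returns None.

None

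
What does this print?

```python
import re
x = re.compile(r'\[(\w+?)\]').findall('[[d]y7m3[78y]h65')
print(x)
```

['d', '78y']

Scanning left to right: at [1:4] match '[d]', group 1 = 'd'; at [8:13] match '[78y]', group 1 = '78y'.
With a single group, `findall` returns only what that group captured — 2 items.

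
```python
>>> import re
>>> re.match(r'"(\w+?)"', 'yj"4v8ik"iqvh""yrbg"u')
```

None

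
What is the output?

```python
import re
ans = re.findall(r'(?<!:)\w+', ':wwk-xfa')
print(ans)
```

['wk', 'xfa']

The negative lookaround is zero-width — it rules out positions where the adjacent text would match, without consuming anything.
No capturing groups, so `findall` returns the 2 full match strings.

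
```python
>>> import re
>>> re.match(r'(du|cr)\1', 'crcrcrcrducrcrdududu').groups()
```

A backreference is literal: `\1` must see the identical characters the first group matched.
`re.match` won't scan ahead — the pattern has to work from the very first character.
The match spans [0:4] → 'crcr'.
Captured: group 1 = 'cr'.

('cr',)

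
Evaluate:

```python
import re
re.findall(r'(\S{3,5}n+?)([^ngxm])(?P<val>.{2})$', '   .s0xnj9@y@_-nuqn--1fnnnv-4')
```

With 3 capturing groups, `findall` returns a 3-tuple per match.

[('n--1fnnn', 'v', '-4')]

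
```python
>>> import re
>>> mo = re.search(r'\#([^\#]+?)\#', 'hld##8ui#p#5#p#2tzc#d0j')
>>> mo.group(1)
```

'8ui'

`search` walks the string left to right and returns the first match it finds.
The match spans [4:9] → '#8ui#'.
Captured: group 1 = '8ui'.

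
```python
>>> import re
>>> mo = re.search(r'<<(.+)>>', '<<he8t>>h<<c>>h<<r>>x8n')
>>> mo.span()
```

`search` walks the string left to right and returns the first match it finds.
The match spans [0:20] → '<<he8t>>h<<c>>h<<r>>'.
Captured: group 1 = 'he8t>>h<<c>>h<<r'.

(0, 20)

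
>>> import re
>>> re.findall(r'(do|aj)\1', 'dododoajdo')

After group 1 captures some text, `\1` only succeeds where that same text appears again.
`findall` collects group 1 from the one match (1 total).

['do']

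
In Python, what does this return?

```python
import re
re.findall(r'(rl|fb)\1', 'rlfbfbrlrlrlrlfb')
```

['fb', 'rl', 'rl']

`\1` has to match the exact text group 1 already captured.
Because there's exactly one group, `findall` drops the full match and keeps group 1 from each hit.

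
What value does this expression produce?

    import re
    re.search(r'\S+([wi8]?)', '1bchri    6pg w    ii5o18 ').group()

Pattern: one or more of a non-whitespace character; then optionally one of [wi8] (captured).
`re.search` scans for the first position where the pattern succeeds.
The match spans [0:6] → '1bchri'.
Captured: group 1 = ''.

'1bchri'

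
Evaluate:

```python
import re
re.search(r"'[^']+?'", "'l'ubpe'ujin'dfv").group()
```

The match spans [0:3] → "'l'".

"'l'"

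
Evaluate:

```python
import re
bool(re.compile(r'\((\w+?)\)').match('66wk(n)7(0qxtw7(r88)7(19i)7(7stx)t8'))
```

`re.match` won't scan ahead — the pattern has to work from the very first character.
Here the pattern fails at index 0, so the call returns None, and `bool(None)` is False.

False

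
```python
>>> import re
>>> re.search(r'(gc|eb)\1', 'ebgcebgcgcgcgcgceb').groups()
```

('gc',)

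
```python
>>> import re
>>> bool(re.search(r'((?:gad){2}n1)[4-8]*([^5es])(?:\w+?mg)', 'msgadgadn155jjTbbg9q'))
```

False

This matches the literal 'gad' repeated 2 times, then the literal 'n1' (captured); then zero or more of a character in [4-8]; then any character except [5es] (captured); then one or more of a word character (lazy), then the literal 'mg' (non-capturing group).
Here nothing in the string fits, so the call returns None, and `bool(None)` is False.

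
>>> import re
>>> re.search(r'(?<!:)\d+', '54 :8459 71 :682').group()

The negative lookahead/lookbehind blocks any match where the forbidden context is present.
The match spans [0:2] → '54'.

'54'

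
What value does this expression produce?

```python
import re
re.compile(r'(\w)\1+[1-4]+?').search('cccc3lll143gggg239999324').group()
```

The backreference `\1` re-matches whatever the first group consumed, character for character.
The match spans [0:5] → 'cccc3'.

'cccc3'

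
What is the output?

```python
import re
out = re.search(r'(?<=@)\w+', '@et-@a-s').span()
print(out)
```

The positive lookaround only admits positions where the adjacent text matches; those characters stay outside the span.
The match spans [1:3] → 'et'.

(1, 3)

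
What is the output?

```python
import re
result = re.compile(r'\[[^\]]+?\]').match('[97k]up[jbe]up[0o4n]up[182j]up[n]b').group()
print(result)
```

[97k]

With `match`, the pattern is implicitly anchored at the beginning.
The match spans [0:5] → '[97k]'.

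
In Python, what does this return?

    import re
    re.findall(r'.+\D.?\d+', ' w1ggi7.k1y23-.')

This matches one or more of any character, then a non-digit; then optionally any character, then one or more of a digit.
Since nothing is captured, `findall` lists the 1 matched substring directly.

[' w1ggi7.k1y23']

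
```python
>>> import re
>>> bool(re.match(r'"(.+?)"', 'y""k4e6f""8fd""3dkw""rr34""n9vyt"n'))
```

`match` is anchored at position 0; if the pattern doesn't fit there, it returns None.
Here the pattern fails at index 0, so the call returns None, and `bool(None)` is False.

False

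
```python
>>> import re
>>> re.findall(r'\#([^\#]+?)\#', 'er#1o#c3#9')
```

['1o']

One capturing group, so `findall` returns just the captured substring from the one match — 1 in all.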